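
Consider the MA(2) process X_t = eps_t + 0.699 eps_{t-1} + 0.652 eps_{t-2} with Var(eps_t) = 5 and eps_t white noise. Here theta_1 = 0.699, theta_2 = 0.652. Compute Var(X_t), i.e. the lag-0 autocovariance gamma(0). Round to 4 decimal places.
\gamma(0) = 9.5685

For an MA(q) process X_t = eps_t + sum_i theta_i eps_{t-i} with
Var(eps_t) = sigma^2, the variance is
  gamma(0) = sigma^2 * (1 + sum_i theta_i^2).
  sum_i theta_i^2 = (0.699)^2 + (0.652)^2 = 0.488601 + 0.425104 = 0.913705.
  gamma(0) = 5 * (1 + 0.913705) = 5 * 1.913705 = 9.568525, which rounds to 9.5685.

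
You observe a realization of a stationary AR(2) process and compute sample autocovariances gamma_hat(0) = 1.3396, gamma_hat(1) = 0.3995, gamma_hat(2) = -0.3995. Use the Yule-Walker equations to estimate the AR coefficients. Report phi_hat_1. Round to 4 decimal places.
\hat\phi_{1} = 0.4250

The Yule-Walker equations for an AR(p) process read, in matrix form,
  Gamma_p phi = r_p,   with   (Gamma_p)_{ij} = gamma(|i - j|),
                       (r_p)_i = gamma(i),   i,j = 1..p.
Substitute the sample gammas (Toeplitz matrix and right-hand side of size 2):
  Gamma_p = [[1.3396, 0.3995], [0.3995, 1.3396]]
  r_p     = [0.3995, -0.3995]
Written out:
  1.3396 phi_1 + 0.3995 phi_2 = 0.3995
  0.3995 phi_1 + 1.3396 phi_2 = -0.3995
Solve by Cramer's rule:
  det = gamma(0)^2 - gamma(1)^2 = (1.3396)^2 - (0.3995)^2 = 1.79452816 - 0.15960025 = 1.63492791
  phi_hat_1 = [gamma(1) gamma(0) - gamma(1) gamma(2)] / det = [(0.3995)(1.3396) - (0.3995)(-0.3995)] / 1.63492791 = 0.69477045 / 1.63492791 = 0.425
  phi_hat_2 = [gamma(0) gamma(2) - gamma(1)^2] / det = [(1.3396)(-0.3995) - (0.3995)^2] / 1.63492791 = -0.69477045 / 1.63492791 = -0.425
So phi_hat = [0.4250, -0.4250].
Therefore phi_hat_1 = 0.4250.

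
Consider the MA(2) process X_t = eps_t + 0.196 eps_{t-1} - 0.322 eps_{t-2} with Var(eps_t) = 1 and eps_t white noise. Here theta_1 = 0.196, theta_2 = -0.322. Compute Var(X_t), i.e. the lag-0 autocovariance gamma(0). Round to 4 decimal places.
\gamma(0) = 1.1421

For an MA(q) process X_t = eps_t + sum_i theta_i eps_{t-i} with
Var(eps_t) = sigma^2, the variance is
  gamma(0) = sigma^2 * (1 + sum_i theta_i^2).
  sum_i theta_i^2 = (0.196)^2 + (-0.322)^2 = 0.038416 + 0.103684 = 0.1421.
  gamma(0) = 1 * (1 + 0.1421) = 1 * 1.1421 = 1.1421.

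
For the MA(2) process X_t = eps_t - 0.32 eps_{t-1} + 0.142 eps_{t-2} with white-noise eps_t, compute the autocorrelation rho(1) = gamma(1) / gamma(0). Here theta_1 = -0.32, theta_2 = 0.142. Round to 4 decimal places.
\rho(1) = -0.3255

For an MA(q) process with theta_0 = 1, the autocovariance is
  gamma(k) = sigma^2 * sum_{i=0..q-k} theta_i * theta_{i+k},
and rho(k) = gamma(k) / gamma(0). Sigma^2 cancels.
  numerator   = (1)*(-0.32) + (-0.32)*(0.142) = -0.36544.
  denominator = (1)^2 + (-0.32)^2 + (0.142)^2 = 1.122564.
  rho(1) = -0.36544 / 1.122564 = -0.3255.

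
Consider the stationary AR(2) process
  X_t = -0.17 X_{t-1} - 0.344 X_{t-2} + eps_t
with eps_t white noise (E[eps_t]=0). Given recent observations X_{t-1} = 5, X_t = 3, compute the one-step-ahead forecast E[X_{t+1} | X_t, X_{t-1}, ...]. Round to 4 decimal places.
E[X_{t+1} \mid \mathcal F_t] = -2.2300

For an AR(p) model X_t = c + sum_i phi_i X_{t-i} + eps_t, the
one-step-ahead conditional mean is
  E[X_{t+1} | X_t, ...] = c + sum_i phi_i X_{t+1-i}.
Substitute known values:
  E[X_{t+1} | ...] = (-0.17) * (3) + (-0.344) * (5)
                   = -2.2300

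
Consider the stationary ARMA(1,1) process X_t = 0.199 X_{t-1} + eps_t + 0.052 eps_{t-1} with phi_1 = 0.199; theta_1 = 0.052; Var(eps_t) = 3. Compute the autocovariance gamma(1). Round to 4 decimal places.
\gamma(1) = 0.7922

Multiply the model equation by X_{t-k} and take expectations. With theta_0 = psi_0 = 1 and psi_j the MA(infinity) weights, this gives
  gamma(k) - sum_i phi_i gamma(k-i) = c_k,
  c_k = sigma^2 * sum_{j=k..q} theta_j psi_{j-k}   (c_k = 0 for k > q),
using gamma(-m) = gamma(m).
psi-weights needed (psi_j = theta_j + sum_i phi_i psi_{j-i}):
  psi_1 = theta_1 + phi_1 = 0.052 + (0.199) = 0.251
Right-hand sides:
  c_0 = sigma^2 (1 + theta_1 psi_1) = 3 * (1 + (0.052)(0.251)) = 3 * 1.013052 = 3.039156
  c_1 = sigma^2 theta_1 = 3 * (0.052) = 0.156
  c_2 = 0
Equations for k = 0 and k = 1 (AR order 1):
  gamma(0) = phi_1 gamma(1) + c_0
  gamma(1) = phi_1 gamma(0) + c_1
Substituting the second into the first: gamma(0) (1 - phi_1^2) = c_0 + phi_1 c_1, so
  gamma(0) = (c_0 + phi_1 c_1) / (1 - phi_1^2) = (3.039156 + (0.199)(0.156)) / (1 - (0.199)^2) = 3.0702 / 0.960399 = 3.196796.
  gamma(1) = phi_1 gamma(0) + c_1 = (0.199)(3.196796) + (0.156) = 0.792162.
Therefore gamma(1) = 0.7922 (to 4 decimal places).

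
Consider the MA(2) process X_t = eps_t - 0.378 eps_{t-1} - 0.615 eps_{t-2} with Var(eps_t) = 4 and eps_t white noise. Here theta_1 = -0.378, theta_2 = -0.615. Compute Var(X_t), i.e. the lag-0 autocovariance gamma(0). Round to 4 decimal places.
\gamma(0) = 6.0844

For an MA(q) process X_t = eps_t + sum_i theta_i eps_{t-i} with
Var(eps_t) = sigma^2, the variance is
  gamma(0) = sigma^2 * (1 + sum_i theta_i^2).
  sum_i theta_i^2 = (-0.378)^2 + (-0.615)^2 = 0.142884 + 0.378225 = 0.521109.
  gamma(0) = 4 * (1 + 0.521109) = 4 * 1.521109 = 6.084436, which rounds to 6.0844.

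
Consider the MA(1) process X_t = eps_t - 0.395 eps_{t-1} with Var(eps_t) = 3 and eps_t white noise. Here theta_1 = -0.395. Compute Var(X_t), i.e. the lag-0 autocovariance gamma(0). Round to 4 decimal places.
\gamma(0) = 3.4681

For an MA(q) process X_t = eps_t + sum_i theta_i eps_{t-i} with
Var(eps_t) = sigma^2, the variance is
  gamma(0) = sigma^2 * (1 + sum_i theta_i^2).
  sum_i theta_i^2 = (-0.395)^2 = 0.156025.
  gamma(0) = 3 * (1 + 0.156025) = 3 * 1.156025 = 3.468075, which rounds to 3.4681.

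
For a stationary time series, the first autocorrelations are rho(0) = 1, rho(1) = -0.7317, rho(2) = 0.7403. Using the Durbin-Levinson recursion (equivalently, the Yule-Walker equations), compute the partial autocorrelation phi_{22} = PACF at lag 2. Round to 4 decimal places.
\phi_{22} = 0.4410

The PACF at lag k is phi_{kk}, the last component of the solution
to the Yule-Walker system G_k phi = r_k where
  (G_k)_{ij} = rho(|i - j|), (r_k)_i = rho(i), i,j = 1..k.
Equivalently, Durbin-Levinson gives phi_{kk} iteratively:
  phi_{11} = rho(1)
  phi_{kk} = [rho(k) - sum_{j=1..k-1} phi_{k-1,j} rho(k-j)]
            / [1 - sum_{j=1..k-1} phi_{k-1,j} rho(j)],
  phi_{k,j} = phi_{k-1,j} - phi_{kk} phi_{k-1,k-j},  j = 1..k-1.
Step k = 1:
  phi_11 = rho(1) = -0.7317.
Step k = 2:
  phi_22 = [rho(2) - phi_11 rho(1)] / [1 - phi_11 rho(1)] = [0.7403 - (-0.7317)(-0.7317)] / [1 - (-0.7317)(-0.7317)]
         = 0.20491511 / 0.46461511 = 0.441.
Therefore phi_{22} = 0.4410.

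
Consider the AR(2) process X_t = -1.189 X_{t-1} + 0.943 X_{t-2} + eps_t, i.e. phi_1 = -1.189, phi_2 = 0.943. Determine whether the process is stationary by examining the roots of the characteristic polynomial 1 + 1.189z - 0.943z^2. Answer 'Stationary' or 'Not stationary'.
\text{Not stationary}

The AR(p) characteristic polynomial is P(z) = 1 + 1.189z - 0.943z^2.
Stationarity requires all roots to lie outside the unit circle, i.e. |z| > 1 for every root.
Set 1 + (1.189) z + (-0.943) z^2 = 0, i.e. a z^2 + b z + c = 0 with a = -0.943, b = 1.189, c = 1.
Discriminant D = b^2 - 4ac = (1.189)^2 - 4*(-0.943)*1 = 1.413721 - (-3.772) = 5.185721.
D >= 0, so the roots are real: z = (-b +/- sqrt(D)) / (2a) = (-1.189 +/- 2.277218) / (-1.886).
  z_1 = (-1.189 + 2.277218) / (-1.886) = -0.577,   |z_1| = 0.577.
  z_2 = (-1.189 - 2.277218) / (-1.886) = 1.8379,   |z_2| = 1.8379.
Moduli of all roots: 0.5770, 1.8379.
All moduli strictly greater than 1? No.
Verdict: Not stationary.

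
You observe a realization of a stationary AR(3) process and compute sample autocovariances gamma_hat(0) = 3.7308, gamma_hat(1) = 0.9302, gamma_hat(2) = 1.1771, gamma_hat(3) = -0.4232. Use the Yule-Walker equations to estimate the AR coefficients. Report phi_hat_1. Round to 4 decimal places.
\hat\phi_{1} = 0.2560

The Yule-Walker equations for an AR(p) process read, in matrix form,
  Gamma_p phi = r_p,   with   (Gamma_p)_{ij} = gamma(|i - j|),
                       (r_p)_i = gamma(i),   i,j = 1..p.
Substitute the sample gammas (Toeplitz matrix and right-hand side of size 3):
  Gamma_p = [[3.7308, 0.9302, 1.1771], [0.9302, 3.7308, 0.9302], [1.1771, 0.9302, 3.7308]]
  r_p     = [0.9302, 1.1771, -0.4232]
Written out (R1..R3):
  (R1) 3.7308 phi_1 + 0.9302 phi_2 + 1.1771 phi_3 = 0.9302
  (R2) 0.9302 phi_1 + 3.7308 phi_2 + 0.9302 phi_3 = 1.1771
  (R3) 1.1771 phi_1 + 0.9302 phi_2 + 3.7308 phi_3 = -0.4232
Gaussian elimination:
  R2 <- R2 - (0.9302/3.7308) R1 = R2 - (0.24933) R1:  3.498873 phi_2 + 0.636714 phi_3 = 0.945173
  R3 <- R3 - (1.1771/3.7308) R1 = R3 - (0.315509) R1:  0.636714 phi_2 + 3.359415 phi_3 = -0.716686
  R3 <- R3 - (0.636714/3.498873) R2 = R3 - (0.181977) R2:  3.243548 phi_3 = -0.888686
Back-substitution:
  phi_hat_3 = -0.888686 / 3.243548 = -0.273986
  phi_hat_2 = (0.945173 - (0.636714)(-0.273986)) / 3.498873 = 0.319996
  phi_hat_1 = (0.9302 - (0.9302)(0.319996) - (1.1771)(-0.273986)) / 3.7308 = 0.25599
So phi_hat = [0.2560, 0.3200, -0.2740].
Therefore phi_hat_1 = 0.2560.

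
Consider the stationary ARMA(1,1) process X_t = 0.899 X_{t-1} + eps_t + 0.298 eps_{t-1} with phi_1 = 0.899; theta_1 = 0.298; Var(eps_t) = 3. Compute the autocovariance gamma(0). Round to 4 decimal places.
\gamma(0) = 25.4111

Multiply the model equation by X_{t-k} and take expectations. With theta_0 = psi_0 = 1 and psi_j the MA(infinity) weights, this gives
  gamma(k) - sum_i phi_i gamma(k-i) = c_k,
  c_k = sigma^2 * sum_{j=k..q} theta_j psi_{j-k}   (c_k = 0 for k > q),
using gamma(-m) = gamma(m).
psi-weights needed (psi_j = theta_j + sum_i phi_i psi_{j-i}):
  psi_1 = theta_1 + phi_1 = 0.298 + (0.899) = 1.197
Right-hand sides:
  c_0 = sigma^2 (1 + theta_1 psi_1) = 3 * (1 + (0.298)(1.197)) = 3 * 1.356706 = 4.070118
  c_1 = sigma^2 theta_1 = 3 * (0.298) = 0.894
  c_2 = 0
Equations for k = 0 and k = 1 (AR order 1):
  gamma(0) = phi_1 gamma(1) + c_0
  gamma(1) = phi_1 gamma(0) + c_1
Substituting the second into the first: gamma(0) (1 - phi_1^2) = c_0 + phi_1 c_1, so
  gamma(0) = (c_0 + phi_1 c_1) / (1 - phi_1^2) = (4.070118 + (0.899)(0.894)) / (1 - (0.899)^2) = 4.873824 / 0.191799 = 25.411102.
Therefore gamma(0) = 25.4111 (to 4 decimal places).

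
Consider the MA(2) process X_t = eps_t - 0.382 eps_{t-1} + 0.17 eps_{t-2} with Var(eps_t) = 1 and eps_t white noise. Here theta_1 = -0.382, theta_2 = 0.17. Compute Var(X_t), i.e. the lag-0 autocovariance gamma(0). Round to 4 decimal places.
\gamma(0) = 1.1748

For an MA(q) process X_t = eps_t + sum_i theta_i eps_{t-i} with
Var(eps_t) = sigma^2, the variance is
  gamma(0) = sigma^2 * (1 + sum_i theta_i^2).
  sum_i theta_i^2 = (-0.382)^2 + (0.17)^2 = 0.145924 + 0.0289 = 0.174824.
  gamma(0) = 1 * (1 + 0.174824) = 1 * 1.174824 = 1.174824, which rounds to 1.1748.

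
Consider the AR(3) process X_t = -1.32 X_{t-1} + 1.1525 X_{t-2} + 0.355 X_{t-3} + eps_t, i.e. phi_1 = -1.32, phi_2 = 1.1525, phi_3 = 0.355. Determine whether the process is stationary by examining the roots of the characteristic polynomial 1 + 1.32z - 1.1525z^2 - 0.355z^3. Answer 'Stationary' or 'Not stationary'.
\text{Not stationary}

The AR(p) characteristic polynomial is P(z) = 1 + 1.32z - 1.1525z^2 - 0.355z^3.
Stationarity requires all roots to lie outside the unit circle, i.e. |z| > 1 for every root.
Degree 3: look for a simple real root z0 first, then factor out (1 - z/z0) and solve the remaining quadratic.
Testing z0 = -4: P(-4) = 1 + (1.32)(-4) + (-1.1525)(-4)^2 + (-0.355)(-4)^3
  = 1 + (-5.28) + (-18.44) + (22.72) = 0.  So z_0 = -4 is a root, |z_0| = 4.
Divide out the factor (1 + 0.25 z) = (1 - z/z0) (since 1/z0 = -0.25):
  P(z) = (1 + 0.25 z)(1 + (1.07) z + (-1.42) z^2)
  [check: z-coef 1.07 - (-0.25) = 1.32; z^2-coef -1.42 - (-0.25)(1.07) = -1.1525; z^3-coef -(-0.25)(-1.42) = -0.355.]
Remaining roots from the quadratic factor 1 + (1.07) z + (-1.42) z^2:
  Set 1 + (1.07) z + (-1.42) z^2 = 0, i.e. a z^2 + b z + c = 0 with a = -1.42, b = 1.07, c = 1.
  Discriminant D = b^2 - 4ac = (1.07)^2 - 4*(-1.42)*1 = 1.1449 - (-5.68) = 6.8249.
  D >= 0, so the roots are real: z = (-b +/- sqrt(D)) / (2a) = (-1.07 +/- 2.612451) / (-2.84).
    z_1 = (-1.07 + 2.612451) / (-2.84) = -0.5431,   |z_1| = 0.5431.
    z_2 = (-1.07 - 2.612451) / (-2.84) = 1.2966,   |z_2| = 1.2966.
Moduli of all roots: 4.0000, 0.5431, 1.2966.
All moduli strictly greater than 1? No.
Verdict: Not stationary.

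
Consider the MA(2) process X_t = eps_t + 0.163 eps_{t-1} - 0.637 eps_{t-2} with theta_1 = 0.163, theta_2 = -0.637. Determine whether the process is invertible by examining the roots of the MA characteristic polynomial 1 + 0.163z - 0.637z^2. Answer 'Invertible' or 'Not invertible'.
\text{Invertible}

The MA(q) characteristic polynomial is P(z) = 1 + 0.163z - 0.637z^2.
Invertibility requires all roots to lie outside the unit circle, i.e. |z| > 1 for every root.
Set 1 + (0.163) z + (-0.637) z^2 = 0, i.e. a z^2 + b z + c = 0 with a = -0.637, b = 0.163, c = 1.
Discriminant D = b^2 - 4ac = (0.163)^2 - 4*(-0.637)*1 = 0.026569 - (-2.548) = 2.574569.
D >= 0, so the roots are real: z = (-b +/- sqrt(D)) / (2a) = (-0.163 +/- 1.604546) / (-1.274).
  z_1 = (-0.163 + 1.604546) / (-1.274) = -1.1315,   |z_1| = 1.1315.
  z_2 = (-0.163 - 1.604546) / (-1.274) = 1.3874,   |z_2| = 1.3874.
Moduli of all roots: 1.1315, 1.3874.
All moduli strictly greater than 1? Yes.
Verdict: Invertible.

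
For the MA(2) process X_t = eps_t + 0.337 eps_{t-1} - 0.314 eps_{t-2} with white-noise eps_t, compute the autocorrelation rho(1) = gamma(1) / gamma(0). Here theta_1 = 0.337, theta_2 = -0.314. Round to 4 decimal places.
\rho(1) = 0.1907

For an MA(q) process with theta_0 = 1, the autocovariance is
  gamma(k) = sigma^2 * sum_{i=0..q-k} theta_i * theta_{i+k},
and rho(k) = gamma(k) / gamma(0). Sigma^2 cancels.
  numerator   = (1)*(0.337) + (0.337)*(-0.314) = 0.231182.
  denominator = (1)^2 + (0.337)^2 + (-0.314)^2 = 1.212165.
  rho(1) = 0.231182 / 1.212165 = 0.1907.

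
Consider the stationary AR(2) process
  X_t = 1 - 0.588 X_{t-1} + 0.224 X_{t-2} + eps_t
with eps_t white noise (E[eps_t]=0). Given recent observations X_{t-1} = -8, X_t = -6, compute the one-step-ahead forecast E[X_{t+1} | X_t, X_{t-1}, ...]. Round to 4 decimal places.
E[X_{t+1} \mid \mathcal F_t] = 2.7360

For an AR(p) model X_t = c + sum_i phi_i X_{t-i} + eps_t, the
one-step-ahead conditional mean is
  E[X_{t+1} | X_t, ...] = c + sum_i phi_i X_{t+1-i}.
Substitute known values:
  E[X_{t+1} | ...] = 1 + (-0.588) * (-6) + (0.224) * (-8)
                   = 2.7360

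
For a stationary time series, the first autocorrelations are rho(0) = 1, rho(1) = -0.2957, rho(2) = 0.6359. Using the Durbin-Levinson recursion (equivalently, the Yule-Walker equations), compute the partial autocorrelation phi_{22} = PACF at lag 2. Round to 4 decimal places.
\phi_{22} = 0.6010

The PACF at lag k is phi_{kk}, the last component of the solution
to the Yule-Walker system G_k phi = r_k where
  (G_k)_{ij} = rho(|i - j|), (r_k)_i = rho(i), i,j = 1..k.
Equivalently, Durbin-Levinson gives phi_{kk} iteratively:
  phi_{11} = rho(1)
  phi_{kk} = [rho(k) - sum_{j=1..k-1} phi_{k-1,j} rho(k-j)]
            / [1 - sum_{j=1..k-1} phi_{k-1,j} rho(j)],
  phi_{k,j} = phi_{k-1,j} - phi_{kk} phi_{k-1,k-j},  j = 1..k-1.
Step k = 1:
  phi_11 = rho(1) = -0.2957.
Step k = 2:
  phi_22 = [rho(2) - phi_11 rho(1)] / [1 - phi_11 rho(1)] = [0.6359 - (-0.2957)(-0.2957)] / [1 - (-0.2957)(-0.2957)]
         = 0.54846151 / 0.91256151 = 0.601.
Therefore phi_{22} = 0.6010.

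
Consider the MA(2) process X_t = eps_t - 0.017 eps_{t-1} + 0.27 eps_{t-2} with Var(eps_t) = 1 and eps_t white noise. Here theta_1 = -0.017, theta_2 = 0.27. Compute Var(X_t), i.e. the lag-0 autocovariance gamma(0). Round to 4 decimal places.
\gamma(0) = 1.0732

For an MA(q) process X_t = eps_t + sum_i theta_i eps_{t-i} with
Var(eps_t) = sigma^2, the variance is
  gamma(0) = sigma^2 * (1 + sum_i theta_i^2).
  sum_i theta_i^2 = (-0.017)^2 + (0.27)^2 = 0.000289 + 0.0729 = 0.073189.
  gamma(0) = 1 * (1 + 0.073189) = 1 * 1.073189 = 1.073189, which rounds to 1.0732.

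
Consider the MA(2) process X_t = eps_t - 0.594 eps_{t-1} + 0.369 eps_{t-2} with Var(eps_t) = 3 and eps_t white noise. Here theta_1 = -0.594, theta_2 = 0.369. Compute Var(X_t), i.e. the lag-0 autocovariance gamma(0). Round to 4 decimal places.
\gamma(0) = 4.4670

For an MA(q) process X_t = eps_t + sum_i theta_i eps_{t-i} with
Var(eps_t) = sigma^2, the variance is
  gamma(0) = sigma^2 * (1 + sum_i theta_i^2).
  sum_i theta_i^2 = (-0.594)^2 + (0.369)^2 = 0.352836 + 0.136161 = 0.488997.
  gamma(0) = 3 * (1 + 0.488997) = 3 * 1.488997 = 4.466991, which rounds to 4.4670.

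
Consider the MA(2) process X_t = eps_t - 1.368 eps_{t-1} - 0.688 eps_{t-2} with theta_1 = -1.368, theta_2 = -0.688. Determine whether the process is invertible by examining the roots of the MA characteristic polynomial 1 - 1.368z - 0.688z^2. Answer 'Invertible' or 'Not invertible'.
\text{Not invertible}

The MA(q) characteristic polynomial is P(z) = 1 - 1.368z - 0.688z^2.
Invertibility requires all roots to lie outside the unit circle, i.e. |z| > 1 for every root.
Set 1 + (-1.368) z + (-0.688) z^2 = 0, i.e. a z^2 + b z + c = 0 with a = -0.688, b = -1.368, c = 1.
Discriminant D = b^2 - 4ac = (-1.368)^2 - 4*(-0.688)*1 = 1.871424 - (-2.752) = 4.623424.
D >= 0, so the roots are real: z = (-b +/- sqrt(D)) / (2a) = (1.368 +/- 2.150215) / (-1.376).
  z_1 = (1.368 + 2.150215) / (-1.376) = -2.5568,   |z_1| = 2.5568.
  z_2 = (1.368 - 2.150215) / (-1.376) = 0.5685,   |z_2| = 0.5685.
Moduli of all roots: 2.5568, 0.5685.
All moduli strictly greater than 1? No.
Verdict: Not invertible.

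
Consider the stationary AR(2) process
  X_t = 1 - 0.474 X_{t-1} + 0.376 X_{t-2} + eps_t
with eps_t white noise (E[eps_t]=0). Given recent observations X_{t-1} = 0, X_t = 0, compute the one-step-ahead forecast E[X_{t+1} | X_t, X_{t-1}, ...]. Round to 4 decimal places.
E[X_{t+1} \mid \mathcal F_t] = 1.0000

For an AR(p) model X_t = c + sum_i phi_i X_{t-i} + eps_t, the
one-step-ahead conditional mean is
  E[X_{t+1} | X_t, ...] = c + sum_i phi_i X_{t+1-i}.
Substitute known values:
  E[X_{t+1} | ...] = 1 + (-0.474) * (0) + (0.376) * (0)
                   = 1.0000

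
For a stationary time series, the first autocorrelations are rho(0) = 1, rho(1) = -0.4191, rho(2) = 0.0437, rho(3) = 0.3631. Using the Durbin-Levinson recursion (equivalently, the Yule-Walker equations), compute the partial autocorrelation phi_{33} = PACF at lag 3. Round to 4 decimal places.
\phi_{33} = 0.3950

The PACF at lag k is phi_{kk}, the last component of the solution
to the Yule-Walker system G_k phi = r_k where
  (G_k)_{ij} = rho(|i - j|), (r_k)_i = rho(i), i,j = 1..k.
Equivalently, Durbin-Levinson gives phi_{kk} iteratively:
  phi_{11} = rho(1)
  phi_{kk} = [rho(k) - sum_{j=1..k-1} phi_{k-1,j} rho(k-j)]
            / [1 - sum_{j=1..k-1} phi_{k-1,j} rho(j)],
  phi_{k,j} = phi_{k-1,j} - phi_{kk} phi_{k-1,k-j},  j = 1..k-1.
Step k = 1:
  phi_11 = rho(1) = -0.4191.
Step k = 2:
  phi_22 = [rho(2) - phi_11 rho(1)] / [1 - phi_11 rho(1)] = [0.0437 - (-0.4191)(-0.4191)] / [1 - (-0.4191)(-0.4191)]
         = -0.13194481 / 0.82435519 = -0.160058.
  Update: phi_21 = phi_11 - phi_22 phi_11 = -0.4191 - (-0.160058)(-0.4191) = -0.48618.
Step k = 3:
  phi_33 = [rho(3) - phi_21 rho(2) - phi_22 rho(1)] / [1 - phi_21 rho(1) - phi_22 rho(2)]
    numerator   = 0.3631 - (-0.48618)(0.0437) - (-0.160058)(-0.4191) = 0.31726569
    denominator = 1 - (-0.48618)(-0.4191) - (-0.160058)(0.0437) = 0.80323634
  phi_33 = 0.31726569 / 0.80323634 = 0.395.
Therefore phi_{33} = 0.3950.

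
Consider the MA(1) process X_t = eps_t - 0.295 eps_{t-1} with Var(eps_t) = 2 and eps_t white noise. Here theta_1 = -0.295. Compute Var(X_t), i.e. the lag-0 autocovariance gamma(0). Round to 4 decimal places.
\gamma(0) = 2.1741

For an MA(q) process X_t = eps_t + sum_i theta_i eps_{t-i} with
Var(eps_t) = sigma^2, the variance is
  gamma(0) = sigma^2 * (1 + sum_i theta_i^2).
  sum_i theta_i^2 = (-0.295)^2 = 0.087025.
  gamma(0) = 2 * (1 + 0.087025) = 2 * 1.087025 = 2.17405, which rounds to 2.1741.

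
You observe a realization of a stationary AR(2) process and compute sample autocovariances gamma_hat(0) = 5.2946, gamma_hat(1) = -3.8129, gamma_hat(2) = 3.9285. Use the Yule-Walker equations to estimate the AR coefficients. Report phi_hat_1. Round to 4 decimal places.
\hat\phi_{1} = -0.3860

The Yule-Walker equations for an AR(p) process read, in matrix form,
  Gamma_p phi = r_p,   with   (Gamma_p)_{ij} = gamma(|i - j|),
                       (r_p)_i = gamma(i),   i,j = 1..p.
Substitute the sample gammas (Toeplitz matrix and right-hand side of size 2):
  Gamma_p = [[5.2946, -3.8129], [-3.8129, 5.2946]]
  r_p     = [-3.8129, 3.9285]
Written out:
  5.2946 phi_1 - 3.8129 phi_2 = -3.8129
  -3.8129 phi_1 + 5.2946 phi_2 = 3.9285
Solve by Cramer's rule:
  det = gamma(0)^2 - gamma(1)^2 = (5.2946)^2 - (-3.8129)^2 = 28.03278916 - 14.53820641 = 13.49458275
  phi_hat_1 = [gamma(1) gamma(0) - gamma(1) gamma(2)] / det = [(-3.8129)(5.2946) - (-3.8129)(3.9285)] / 13.49458275 = -5.20880269 / 13.49458275 = -0.386
  phi_hat_2 = [gamma(0) gamma(2) - gamma(1)^2] / det = [(5.2946)(3.9285) - (-3.8129)^2] / 13.49458275 = 6.26162969 / 13.49458275 = 0.464
So phi_hat = [-0.3860, 0.4640].
Therefore phi_hat_1 = -0.3860.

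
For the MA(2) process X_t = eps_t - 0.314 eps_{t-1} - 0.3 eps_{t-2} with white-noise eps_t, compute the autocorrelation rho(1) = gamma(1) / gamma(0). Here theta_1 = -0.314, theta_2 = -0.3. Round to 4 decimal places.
\rho(1) = -0.1849

For an MA(q) process with theta_0 = 1, the autocovariance is
  gamma(k) = sigma^2 * sum_{i=0..q-k} theta_i * theta_{i+k},
and rho(k) = gamma(k) / gamma(0). Sigma^2 cancels.
  numerator   = (1)*(-0.314) + (-0.314)*(-0.3) = -0.2198.
  denominator = (1)^2 + (-0.314)^2 + (-0.3)^2 = 1.188596.
  rho(1) = -0.2198 / 1.188596 = -0.1849.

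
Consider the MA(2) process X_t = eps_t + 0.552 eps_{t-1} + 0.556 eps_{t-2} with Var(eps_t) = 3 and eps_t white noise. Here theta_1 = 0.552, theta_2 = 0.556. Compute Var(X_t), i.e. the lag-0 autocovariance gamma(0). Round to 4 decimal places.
\gamma(0) = 4.8415

For an MA(q) process X_t = eps_t + sum_i theta_i eps_{t-i} with
Var(eps_t) = sigma^2, the variance is
  gamma(0) = sigma^2 * (1 + sum_i theta_i^2).
  sum_i theta_i^2 = (0.552)^2 + (0.556)^2 = 0.304704 + 0.309136 = 0.61384.
  gamma(0) = 3 * (1 + 0.61384) = 3 * 1.61384 = 4.84152, which rounds to 4.8415.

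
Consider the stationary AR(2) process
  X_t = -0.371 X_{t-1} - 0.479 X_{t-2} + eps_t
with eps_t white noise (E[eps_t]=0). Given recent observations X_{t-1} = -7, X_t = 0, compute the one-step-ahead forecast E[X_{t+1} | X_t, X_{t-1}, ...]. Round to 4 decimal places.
E[X_{t+1} \mid \mathcal F_t] = 3.3530

For an AR(p) model X_t = c + sum_i phi_i X_{t-i} + eps_t, the
one-step-ahead conditional mean is
  E[X_{t+1} | X_t, ...] = c + sum_i phi_i X_{t+1-i}.
Substitute known values:
  E[X_{t+1} | ...] = (-0.371) * (0) + (-0.479) * (-7)
                   = 3.3530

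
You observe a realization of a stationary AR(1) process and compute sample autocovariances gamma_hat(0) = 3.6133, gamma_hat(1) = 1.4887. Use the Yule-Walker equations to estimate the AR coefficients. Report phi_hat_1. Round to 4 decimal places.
\hat\phi_{1} = 0.4120

The Yule-Walker equations for an AR(p) process read, in matrix form,
  Gamma_p phi = r_p,   with   (Gamma_p)_{ij} = gamma(|i - j|),
                       (r_p)_i = gamma(i),   i,j = 1..p.
Substitute the sample gammas (Toeplitz matrix and right-hand side of size 1):
  Gamma_p = [[3.6133]]
  r_p     = [1.4887]
With p = 1 this is the single equation gamma(0) phi_1 = gamma(1):
  phi_hat_1 = gamma(1) / gamma(0) = 1.4887 / 3.6133 = 0.4120.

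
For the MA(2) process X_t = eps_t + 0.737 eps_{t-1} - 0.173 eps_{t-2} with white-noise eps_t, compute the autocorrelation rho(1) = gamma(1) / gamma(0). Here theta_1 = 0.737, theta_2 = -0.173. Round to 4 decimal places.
\rho(1) = 0.3875

For an MA(q) process with theta_0 = 1, the autocovariance is
  gamma(k) = sigma^2 * sum_{i=0..q-k} theta_i * theta_{i+k},
and rho(k) = gamma(k) / gamma(0). Sigma^2 cancels.
  numerator   = (1)*(0.737) + (0.737)*(-0.173) = 0.609499.
  denominator = (1)^2 + (0.737)^2 + (-0.173)^2 = 1.573098.
  rho(1) = 0.609499 / 1.573098 = 0.3875.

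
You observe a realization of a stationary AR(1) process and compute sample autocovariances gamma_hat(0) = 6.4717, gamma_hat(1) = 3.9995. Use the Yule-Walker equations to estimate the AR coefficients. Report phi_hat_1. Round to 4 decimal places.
\hat\phi_{1} = 0.6180

The Yule-Walker equations for an AR(p) process read, in matrix form,
  Gamma_p phi = r_p,   with   (Gamma_p)_{ij} = gamma(|i - j|),
                       (r_p)_i = gamma(i),   i,j = 1..p.
Substitute the sample gammas (Toeplitz matrix and right-hand side of size 1):
  Gamma_p = [[6.4717]]
  r_p     = [3.9995]
With p = 1 this is the single equation gamma(0) phi_1 = gamma(1):
  phi_hat_1 = gamma(1) / gamma(0) = 3.9995 / 6.4717 = 0.6180.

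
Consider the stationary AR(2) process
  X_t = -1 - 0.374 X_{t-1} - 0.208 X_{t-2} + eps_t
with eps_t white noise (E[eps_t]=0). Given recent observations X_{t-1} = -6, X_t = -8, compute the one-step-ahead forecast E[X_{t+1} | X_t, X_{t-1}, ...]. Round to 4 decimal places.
E[X_{t+1} \mid \mathcal F_t] = 3.2400

For an AR(p) model X_t = c + sum_i phi_i X_{t-i} + eps_t, the
one-step-ahead conditional mean is
  E[X_{t+1} | X_t, ...] = c + sum_i phi_i X_{t+1-i}.
Substitute known values:
  E[X_{t+1} | ...] = -1 + (-0.374) * (-8) + (-0.208) * (-6)
                   = 3.2400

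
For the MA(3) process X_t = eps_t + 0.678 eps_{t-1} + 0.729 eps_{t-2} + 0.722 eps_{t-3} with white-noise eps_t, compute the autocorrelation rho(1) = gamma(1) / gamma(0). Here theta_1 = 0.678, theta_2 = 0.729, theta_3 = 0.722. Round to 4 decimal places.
\rho(1) = 0.6761

For an MA(q) process with theta_0 = 1, the autocovariance is
  gamma(k) = sigma^2 * sum_{i=0..q-k} theta_i * theta_{i+k},
and rho(k) = gamma(k) / gamma(0). Sigma^2 cancels.
  numerator   = (1)*(0.678) + (0.678)*(0.729) + (0.729)*(0.722) = 1.6986.
  denominator = (1)^2 + (0.678)^2 + (0.729)^2 + (0.722)^2 = 2.512409.
  rho(1) = 1.6986 / 2.512409 = 0.6761.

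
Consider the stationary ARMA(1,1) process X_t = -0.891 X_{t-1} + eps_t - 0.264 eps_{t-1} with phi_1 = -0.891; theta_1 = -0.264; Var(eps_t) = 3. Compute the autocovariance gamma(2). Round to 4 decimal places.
\gamma(2) = 18.5016

Multiply the model equation by X_{t-k} and take expectations. With theta_0 = psi_0 = 1 and psi_j the MA(infinity) weights, this gives
  gamma(k) - sum_i phi_i gamma(k-i) = c_k,
  c_k = sigma^2 * sum_{j=k..q} theta_j psi_{j-k}   (c_k = 0 for k > q),
using gamma(-m) = gamma(m).
psi-weights needed (psi_j = theta_j + sum_i phi_i psi_{j-i}):
  psi_1 = theta_1 + phi_1 = -0.264 + (-0.891) = -1.155
Right-hand sides:
  c_0 = sigma^2 (1 + theta_1 psi_1) = 3 * (1 + (-0.264)(-1.155)) = 3 * 1.30492 = 3.91476
  c_1 = sigma^2 theta_1 = 3 * (-0.264) = -0.792
  c_2 = 0
Equations for k = 0 and k = 1 (AR order 1):
  gamma(0) = phi_1 gamma(1) + c_0
  gamma(1) = phi_1 gamma(0) + c_1
Substituting the second into the first: gamma(0) (1 - phi_1^2) = c_0 + phi_1 c_1, so
  gamma(0) = (c_0 + phi_1 c_1) / (1 - phi_1^2) = (3.91476 + (-0.891)(-0.792)) / (1 - (-0.891)^2) = 4.620432 / 0.206119 = 22.416332.
  gamma(1) = phi_1 gamma(0) + c_1 = (-0.891)(22.416332) + (-0.792) = -20.764952.
For k = 2 (> q): gamma(2) = phi_1 gamma(1) = (-0.891)(-20.764952) = 18.501572.
Therefore gamma(2) = 18.5016 (to 4 decimal places).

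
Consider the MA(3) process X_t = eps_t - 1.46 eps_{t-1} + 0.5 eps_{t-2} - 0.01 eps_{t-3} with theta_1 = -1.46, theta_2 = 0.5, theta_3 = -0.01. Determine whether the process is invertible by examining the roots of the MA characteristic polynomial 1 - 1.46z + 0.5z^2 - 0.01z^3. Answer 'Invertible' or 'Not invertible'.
\text{Invertible}

The MA(q) characteristic polynomial is P(z) = 1 - 1.46z + 0.5z^2 - 0.01z^3.
Invertibility requires all roots to lie outside the unit circle, i.e. |z| > 1 for every root.
Degree 3: look for a simple real root z0 first, then factor out (1 - z/z0) and solve the remaining quadratic.
Testing z0 = 2: P(2) = 1 + (-1.46)(2) + (0.5)(2)^2 + (-0.01)(2)^3
  = 1 + (-2.92) + (2) + (-0.08) = 0.  So z_0 = 2 is a root, |z_0| = 2.
Divide out the factor (1 - 0.5 z) = (1 - z/z0) (since 1/z0 = 0.5):
  P(z) = (1 - 0.5 z)(1 + (-0.96) z + (0.02) z^2)
  [check: z-coef -0.96 - (0.5) = -1.46; z^2-coef 0.02 - (0.5)(-0.96) = 0.5; z^3-coef -(0.5)(0.02) = -0.01.]
Remaining roots from the quadratic factor 1 + (-0.96) z + (0.02) z^2:
  Set 1 + (-0.96) z + (0.02) z^2 = 0, i.e. a z^2 + b z + c = 0 with a = 0.02, b = -0.96, c = 1.
  Discriminant D = b^2 - 4ac = (-0.96)^2 - 4*(0.02)*1 = 0.9216 - (0.08) = 0.8416.
  D >= 0, so the roots are real: z = (-b +/- sqrt(D)) / (2a) = (0.96 +/- 0.917388) / (0.04).
    z_1 = (0.96 + 0.917388) / (0.04) = 46.9347,   |z_1| = 46.9347.
    z_2 = (0.96 - 0.917388) / (0.04) = 1.0653,   |z_2| = 1.0653.
Moduli of all roots: 2.0000, 46.9347, 1.0653.
All moduli strictly greater than 1? Yes.
Verdict: Invertible.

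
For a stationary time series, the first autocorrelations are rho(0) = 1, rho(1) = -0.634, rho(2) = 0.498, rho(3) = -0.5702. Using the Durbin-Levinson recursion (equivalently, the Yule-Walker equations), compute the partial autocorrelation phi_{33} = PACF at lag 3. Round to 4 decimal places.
\phi_{33} = -0.3490

The PACF at lag k is phi_{kk}, the last component of the solution
to the Yule-Walker system G_k phi = r_k where
  (G_k)_{ij} = rho(|i - j|), (r_k)_i = rho(i), i,j = 1..k.
Equivalently, Durbin-Levinson gives phi_{kk} iteratively:
  phi_{11} = rho(1)
  phi_{kk} = [rho(k) - sum_{j=1..k-1} phi_{k-1,j} rho(k-j)]
            / [1 - sum_{j=1..k-1} phi_{k-1,j} rho(j)],
  phi_{k,j} = phi_{k-1,j} - phi_{kk} phi_{k-1,k-j},  j = 1..k-1.
Step k = 1:
  phi_11 = rho(1) = -0.634.
Step k = 2:
  phi_22 = [rho(2) - phi_11 rho(1)] / [1 - phi_11 rho(1)] = [0.498 - (-0.634)(-0.634)] / [1 - (-0.634)(-0.634)]
         = 0.096044 / 0.598044 = 0.160597.
  Update: phi_21 = phi_11 - phi_22 phi_11 = -0.634 - (0.160597)(-0.634) = -0.532182.
Step k = 3:
  phi_33 = [rho(3) - phi_21 rho(2) - phi_22 rho(1)] / [1 - phi_21 rho(1) - phi_22 rho(2)]
    numerator   = -0.5702 - (-0.532182)(0.498) - (0.160597)(-0.634) = -0.20335515
    denominator = 1 - (-0.532182)(-0.634) - (0.160597)(0.498) = 0.58261963
  phi_33 = -0.20335515 / 0.58261963 = -0.349.
Therefore phi_{33} = -0.3490.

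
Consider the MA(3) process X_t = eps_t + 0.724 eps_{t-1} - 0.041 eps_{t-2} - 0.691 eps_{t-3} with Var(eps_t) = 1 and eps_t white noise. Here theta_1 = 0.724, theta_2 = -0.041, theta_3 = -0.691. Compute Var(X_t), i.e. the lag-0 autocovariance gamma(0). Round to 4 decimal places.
\gamma(0) = 2.0033

For an MA(q) process X_t = eps_t + sum_i theta_i eps_{t-i} with
Var(eps_t) = sigma^2, the variance is
  gamma(0) = sigma^2 * (1 + sum_i theta_i^2).
  sum_i theta_i^2 = (0.724)^2 + (-0.041)^2 + (-0.691)^2 = 0.524176 + 0.001681 + 0.477481 = 1.003338.
  gamma(0) = 1 * (1 + 1.003338) = 1 * 2.003338 = 2.003338, which rounds to 2.0033.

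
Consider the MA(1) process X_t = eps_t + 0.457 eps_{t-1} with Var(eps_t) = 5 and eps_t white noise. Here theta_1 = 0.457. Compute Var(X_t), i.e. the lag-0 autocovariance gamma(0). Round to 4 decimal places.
\gamma(0) = 6.0442

For an MA(q) process X_t = eps_t + sum_i theta_i eps_{t-i} with
Var(eps_t) = sigma^2, the variance is
  gamma(0) = sigma^2 * (1 + sum_i theta_i^2).
  sum_i theta_i^2 = (0.457)^2 = 0.208849.
  gamma(0) = 5 * (1 + 0.208849) = 5 * 1.208849 = 6.044245, which rounds to 6.0442.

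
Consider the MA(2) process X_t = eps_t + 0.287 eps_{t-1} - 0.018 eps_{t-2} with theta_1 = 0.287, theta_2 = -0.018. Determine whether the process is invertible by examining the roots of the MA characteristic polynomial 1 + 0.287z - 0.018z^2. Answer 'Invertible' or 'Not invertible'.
\text{Invertible}

The MA(q) characteristic polynomial is P(z) = 1 + 0.287z - 0.018z^2.
Invertibility requires all roots to lie outside the unit circle, i.e. |z| > 1 for every root.
Set 1 + (0.287) z + (-0.018) z^2 = 0, i.e. a z^2 + b z + c = 0 with a = -0.018, b = 0.287, c = 1.
Discriminant D = b^2 - 4ac = (0.287)^2 - 4*(-0.018)*1 = 0.082369 - (-0.072) = 0.154369.
D >= 0, so the roots are real: z = (-b +/- sqrt(D)) / (2a) = (-0.287 +/- 0.392898) / (-0.036).
  z_1 = (-0.287 + 0.392898) / (-0.036) = -2.9416,   |z_1| = 2.9416.
  z_2 = (-0.287 - 0.392898) / (-0.036) = 18.8861,   |z_2| = 18.8861.
Moduli of all roots: 2.9416, 18.8861.
All moduli strictly greater than 1? Yes.
Verdict: Invertible.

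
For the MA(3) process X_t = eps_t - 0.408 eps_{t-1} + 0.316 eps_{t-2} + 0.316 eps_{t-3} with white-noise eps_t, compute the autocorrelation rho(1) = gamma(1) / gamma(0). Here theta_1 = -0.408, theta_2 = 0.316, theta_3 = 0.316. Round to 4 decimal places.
\rho(1) = -0.3199

For an MA(q) process with theta_0 = 1, the autocovariance is
  gamma(k) = sigma^2 * sum_{i=0..q-k} theta_i * theta_{i+k},
and rho(k) = gamma(k) / gamma(0). Sigma^2 cancels.
  numerator   = (1)*(-0.408) + (-0.408)*(0.316) + (0.316)*(0.316) = -0.437072.
  denominator = (1)^2 + (-0.408)^2 + (0.316)^2 + (0.316)^2 = 1.366176.
  rho(1) = -0.437072 / 1.366176 = -0.3199.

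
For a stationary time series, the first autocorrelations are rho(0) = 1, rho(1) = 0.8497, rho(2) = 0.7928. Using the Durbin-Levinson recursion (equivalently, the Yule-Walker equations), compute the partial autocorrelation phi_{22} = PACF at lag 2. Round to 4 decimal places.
\phi_{22} = 0.2547

The PACF at lag k is phi_{kk}, the last component of the solution
to the Yule-Walker system G_k phi = r_k where
  (G_k)_{ij} = rho(|i - j|), (r_k)_i = rho(i), i,j = 1..k.
Equivalently, Durbin-Levinson gives phi_{kk} iteratively:
  phi_{11} = rho(1)
  phi_{kk} = [rho(k) - sum_{j=1..k-1} phi_{k-1,j} rho(k-j)]
            / [1 - sum_{j=1..k-1} phi_{k-1,j} rho(j)],
  phi_{k,j} = phi_{k-1,j} - phi_{kk} phi_{k-1,k-j},  j = 1..k-1.
Step k = 1:
  phi_11 = rho(1) = 0.8497.
Step k = 2:
  phi_22 = [rho(2) - phi_11 rho(1)] / [1 - phi_11 rho(1)] = [0.7928 - (0.8497)(0.8497)] / [1 - (0.8497)(0.8497)]
         = 0.07080991 / 0.27800991 = 0.2547.
Therefore phi_{22} = 0.2547.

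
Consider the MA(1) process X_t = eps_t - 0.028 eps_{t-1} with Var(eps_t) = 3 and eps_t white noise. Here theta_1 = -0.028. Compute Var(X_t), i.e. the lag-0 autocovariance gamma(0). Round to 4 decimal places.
\gamma(0) = 3.0024

For an MA(q) process X_t = eps_t + sum_i theta_i eps_{t-i} with
Var(eps_t) = sigma^2, the variance is
  gamma(0) = sigma^2 * (1 + sum_i theta_i^2).
  sum_i theta_i^2 = (-0.028)^2 = 0.000784.
  gamma(0) = 3 * (1 + 0.000784) = 3 * 1.000784 = 3.002352, which rounds to 3.0024.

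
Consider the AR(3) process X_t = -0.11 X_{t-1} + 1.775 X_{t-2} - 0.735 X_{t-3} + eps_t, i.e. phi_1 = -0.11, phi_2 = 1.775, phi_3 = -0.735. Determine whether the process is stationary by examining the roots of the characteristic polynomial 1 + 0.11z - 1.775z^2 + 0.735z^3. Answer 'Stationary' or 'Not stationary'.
\text{Not stationary}

The AR(p) characteristic polynomial is P(z) = 1 + 0.11z - 1.775z^2 + 0.735z^3.
Stationarity requires all roots to lie outside the unit circle, i.e. |z| > 1 for every root.
Degree 3: look for a simple real root z0 first, then factor out (1 - z/z0) and solve the remaining quadratic.
Testing z0 = 2: P(2) = 1 + (0.11)(2) + (-1.775)(2)^2 + (0.735)(2)^3
  = 1 + (0.22) + (-7.1) + (5.88) = 0.  So z_0 = 2 is a root, |z_0| = 2.
Divide out the factor (1 - 0.5 z) = (1 - z/z0) (since 1/z0 = 0.5):
  P(z) = (1 - 0.5 z)(1 + (0.61) z + (-1.47) z^2)
  [check: z-coef 0.61 - (0.5) = 0.11; z^2-coef -1.47 - (0.5)(0.61) = -1.775; z^3-coef -(0.5)(-1.47) = 0.735.]
Remaining roots from the quadratic factor 1 + (0.61) z + (-1.47) z^2:
  Set 1 + (0.61) z + (-1.47) z^2 = 0, i.e. a z^2 + b z + c = 0 with a = -1.47, b = 0.61, c = 1.
  Discriminant D = b^2 - 4ac = (0.61)^2 - 4*(-1.47)*1 = 0.3721 - (-5.88) = 6.2521.
  D >= 0, so the roots are real: z = (-b +/- sqrt(D)) / (2a) = (-0.61 +/- 2.50042) / (-2.94).
    z_1 = (-0.61 + 2.50042) / (-2.94) = -0.643,   |z_1| = 0.643.
    z_2 = (-0.61 - 2.50042) / (-2.94) = 1.058,   |z_2| = 1.058.
Moduli of all roots: 2.0000, 0.6430, 1.0580.
All moduli strictly greater than 1? No.
Verdict: Not stationary.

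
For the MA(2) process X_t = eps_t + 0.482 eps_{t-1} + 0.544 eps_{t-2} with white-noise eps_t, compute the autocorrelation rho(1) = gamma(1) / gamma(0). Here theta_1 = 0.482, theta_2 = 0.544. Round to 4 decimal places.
\rho(1) = 0.4870

For an MA(q) process with theta_0 = 1, the autocovariance is
  gamma(k) = sigma^2 * sum_{i=0..q-k} theta_i * theta_{i+k},
and rho(k) = gamma(k) / gamma(0). Sigma^2 cancels.
  numerator   = (1)*(0.482) + (0.482)*(0.544) = 0.744208.
  denominator = (1)^2 + (0.482)^2 + (0.544)^2 = 1.52826.
  rho(1) = 0.744208 / 1.52826 = 0.4870.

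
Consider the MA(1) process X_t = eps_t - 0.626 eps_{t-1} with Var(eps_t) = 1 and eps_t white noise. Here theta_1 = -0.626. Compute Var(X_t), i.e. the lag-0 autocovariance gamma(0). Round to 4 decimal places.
\gamma(0) = 1.3919

For an MA(q) process X_t = eps_t + sum_i theta_i eps_{t-i} with
Var(eps_t) = sigma^2, the variance is
  gamma(0) = sigma^2 * (1 + sum_i theta_i^2).
  sum_i theta_i^2 = (-0.626)^2 = 0.391876.
  gamma(0) = 1 * (1 + 0.391876) = 1 * 1.391876 = 1.391876, which rounds to 1.3919.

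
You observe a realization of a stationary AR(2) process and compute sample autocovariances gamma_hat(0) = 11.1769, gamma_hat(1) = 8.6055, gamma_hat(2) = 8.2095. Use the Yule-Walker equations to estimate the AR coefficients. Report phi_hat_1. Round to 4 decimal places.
\hat\phi_{1} = 0.5020

The Yule-Walker equations for an AR(p) process read, in matrix form,
  Gamma_p phi = r_p,   with   (Gamma_p)_{ij} = gamma(|i - j|),
                       (r_p)_i = gamma(i),   i,j = 1..p.
Substitute the sample gammas (Toeplitz matrix and right-hand side of size 2):
  Gamma_p = [[11.1769, 8.6055], [8.6055, 11.1769]]
  r_p     = [8.6055, 8.2095]
Written out:
  11.1769 phi_1 + 8.6055 phi_2 = 8.6055
  8.6055 phi_1 + 11.1769 phi_2 = 8.2095
Solve by Cramer's rule:
  det = gamma(0)^2 - gamma(1)^2 = (11.1769)^2 - (8.6055)^2 = 124.92309361 - 74.05463025 = 50.86846336
  phi_hat_1 = [gamma(1) gamma(0) - gamma(1) gamma(2)] / det = [(8.6055)(11.1769) - (8.6055)(8.2095)] / 50.86846336 = 25.5359607 / 50.86846336 = 0.502
  phi_hat_2 = [gamma(0) gamma(2) - gamma(1)^2] / det = [(11.1769)(8.2095) - (8.6055)^2] / 50.86846336 = 17.7021303 / 50.86846336 = 0.348
So phi_hat = [0.5020, 0.3480].
Therefore phi_hat_1 = 0.5020.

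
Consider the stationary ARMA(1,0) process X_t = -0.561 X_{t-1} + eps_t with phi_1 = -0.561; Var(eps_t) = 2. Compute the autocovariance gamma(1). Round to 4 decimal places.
\gamma(1) = -1.6373

Multiply the model equation by X_{t-k} and take expectations. With theta_0 = psi_0 = 1 and psi_j the MA(infinity) weights, this gives
  gamma(k) - sum_i phi_i gamma(k-i) = c_k,
  c_k = sigma^2 * sum_{j=k..q} theta_j psi_{j-k}   (c_k = 0 for k > q),
using gamma(-m) = gamma(m).
Pure AR (q = 0): c_0 = sigma^2 = 2, c_k = 0 for k >= 1.
Equations for k = 0 and k = 1 (AR order 1):
  gamma(0) = phi_1 gamma(1) + c_0
  gamma(1) = phi_1 gamma(0) + c_1
Substituting the second into the first: gamma(0) (1 - phi_1^2) = c_0 + phi_1 c_1, so
  gamma(0) = c_0 / (1 - phi_1^2) = 2 / (1 - (-0.561)^2) = 2 / 0.685279 = 2.918519.
  gamma(1) = phi_1 gamma(0) = (-0.561)(2.918519) = -1.637289.
Therefore gamma(1) = -1.6373 (to 4 decimal places).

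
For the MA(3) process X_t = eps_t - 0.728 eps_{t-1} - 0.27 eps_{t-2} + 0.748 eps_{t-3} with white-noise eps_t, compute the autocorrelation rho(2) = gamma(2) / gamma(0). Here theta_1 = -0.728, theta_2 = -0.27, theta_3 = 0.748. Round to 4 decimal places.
\rho(2) = -0.3767

For an MA(q) process with theta_0 = 1, the autocovariance is
  gamma(k) = sigma^2 * sum_{i=0..q-k} theta_i * theta_{i+k},
and rho(k) = gamma(k) / gamma(0). Sigma^2 cancels.
  numerator   = (1)*(-0.27) + (-0.728)*(0.748) = -0.814544.
  denominator = (1)^2 + (-0.728)^2 + (-0.27)^2 + (0.748)^2 = 2.162388.
  rho(2) = -0.814544 / 2.162388 = -0.3767.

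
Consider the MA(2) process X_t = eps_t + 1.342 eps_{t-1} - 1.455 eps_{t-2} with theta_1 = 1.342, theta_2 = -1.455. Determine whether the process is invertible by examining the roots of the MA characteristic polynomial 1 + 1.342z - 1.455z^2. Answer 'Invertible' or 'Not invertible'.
\text{Not invertible}

The MA(q) characteristic polynomial is P(z) = 1 + 1.342z - 1.455z^2.
Invertibility requires all roots to lie outside the unit circle, i.e. |z| > 1 for every root.
Set 1 + (1.342) z + (-1.455) z^2 = 0, i.e. a z^2 + b z + c = 0 with a = -1.455, b = 1.342, c = 1.
Discriminant D = b^2 - 4ac = (1.342)^2 - 4*(-1.455)*1 = 1.800964 - (-5.82) = 7.620964.
D >= 0, so the roots are real: z = (-b +/- sqrt(D)) / (2a) = (-1.342 +/- 2.760609) / (-2.91).
  z_1 = (-1.342 + 2.760609) / (-2.91) = -0.4875,   |z_1| = 0.4875.
  z_2 = (-1.342 - 2.760609) / (-2.91) = 1.4098,   |z_2| = 1.4098.
Moduli of all roots: 0.4875, 1.4098.
All moduli strictly greater than 1? No.
Verdict: Not invertible.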